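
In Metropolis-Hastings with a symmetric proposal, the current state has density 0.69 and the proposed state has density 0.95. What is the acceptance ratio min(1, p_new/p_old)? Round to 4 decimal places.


Ratio = p_new / p_old = 0.95 / 0.69 = 1.3768
Acceptance = min(1, 1.3768) = 1.0

1.0


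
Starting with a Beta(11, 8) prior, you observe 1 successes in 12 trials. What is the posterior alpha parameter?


For a Beta-Binomial conjugate model:
Posterior alpha = prior alpha + number of successes
= 11 + 1 = 12

12


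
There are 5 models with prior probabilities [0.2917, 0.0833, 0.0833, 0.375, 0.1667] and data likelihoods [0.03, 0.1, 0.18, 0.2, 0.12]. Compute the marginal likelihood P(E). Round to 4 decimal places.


P(E) = sum over models of P(M_i) * P(E|M_i)
= 0.2917*0.03 + 0.0833*0.1 + 0.0833*0.18 + 0.375*0.2 + 0.1667*0.12
= 0.1271

0.1271


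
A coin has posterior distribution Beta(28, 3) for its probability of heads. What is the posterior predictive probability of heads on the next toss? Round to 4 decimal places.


Posterior predictive = E[theta] = alpha/(alpha+beta)
= 28/31
= 0.9032

0.9032


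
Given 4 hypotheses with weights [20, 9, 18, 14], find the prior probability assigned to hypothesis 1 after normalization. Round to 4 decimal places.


To normalize, divide each weight by the sum of all weights.
Sum = 61
Prior(H1) = 20/61 = 0.3279

0.3279


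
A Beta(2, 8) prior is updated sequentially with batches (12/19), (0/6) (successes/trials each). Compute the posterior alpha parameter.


Sequential conjugate updating is equivalent to a single batch update.
Total successes across all batches = 12
alpha_posterior = alpha_prior + total_successes = 2 + 12
= 14

14


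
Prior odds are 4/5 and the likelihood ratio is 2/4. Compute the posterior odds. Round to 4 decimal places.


Posterior odds = prior odds * likelihood ratio
= (4/5) * (2/4)
= 8 / 20
= 0.4

0.4


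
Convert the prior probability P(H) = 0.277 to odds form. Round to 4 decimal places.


P(not H) = 1 - 0.277 = 0.723
Odds = 0.277 / 0.723 = 0.3831

0.3831


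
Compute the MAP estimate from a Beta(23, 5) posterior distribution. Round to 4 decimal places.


MAP = mode of Beta distribution
= (alpha - 1)/(alpha + beta - 2)
= (23-1)/(23+5-2)
= 22/26 = 0.8462

0.8462


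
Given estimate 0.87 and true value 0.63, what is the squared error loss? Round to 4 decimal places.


Squared error = (estimate - true)^2
Difference = 0.24
Loss = 0.24^2 = 0.0576

0.0576


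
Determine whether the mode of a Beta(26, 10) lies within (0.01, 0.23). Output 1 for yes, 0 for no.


First find the mode: (a-1)/(a+b-2) = 0.7353
Is 0.7353 in (0.01, 0.23)? 0

0


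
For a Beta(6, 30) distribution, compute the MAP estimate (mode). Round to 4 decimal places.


MAP = mode = (a-1)/(a+b-2)
= (6-1)/(6+30-2)
= 5/34 = 0.1471

0.1471


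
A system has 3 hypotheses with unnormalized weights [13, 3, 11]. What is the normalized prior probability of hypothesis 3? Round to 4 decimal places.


The normalized prior is the weight divided by the total.
Total weight = 27
P(H3) = 11 / 27 = 0.4074

0.4074


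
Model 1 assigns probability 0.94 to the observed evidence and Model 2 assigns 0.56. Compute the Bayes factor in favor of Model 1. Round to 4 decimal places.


BF = P(data|M1) / P(data|M2)
= 0.94 / 0.56 = 1.6786

1.6786


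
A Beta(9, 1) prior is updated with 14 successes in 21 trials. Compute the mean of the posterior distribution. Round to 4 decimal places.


After update: Beta(23, 8)
Mean = 23 / (23 + 8) = 23 / 31
= 0.7419

0.7419


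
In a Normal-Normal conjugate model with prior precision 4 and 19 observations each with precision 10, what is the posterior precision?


Posterior precision = prior precision + n * observation precision
= 4 + 19 * 10
= 4 + 190 = 194

194


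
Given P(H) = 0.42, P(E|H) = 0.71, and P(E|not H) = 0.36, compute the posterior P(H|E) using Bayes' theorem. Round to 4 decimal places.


By Bayes' theorem: P(H|E) = P(E|H)*P(H) / P(E)
P(E) = P(E|H)*P(H) + P(E|not H)*P(not H)
P(E) = 0.71*0.42 + 0.36*0.58 = 0.507
P(H|E) = 0.71*0.42 / 0.507 = 0.5882

0.5882


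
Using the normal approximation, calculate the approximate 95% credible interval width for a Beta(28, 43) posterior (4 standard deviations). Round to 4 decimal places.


Var(Beta) = 28*43/(71^2 * 72) = 0.0033
SD = 0.0576
Width ~ 4*SD = 0.2304

0.2304


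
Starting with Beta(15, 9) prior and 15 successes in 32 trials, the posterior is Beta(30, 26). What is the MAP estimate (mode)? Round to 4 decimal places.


The mode of Beta(a, b) when a > 1 and b > 1 is (a-1)/(a+b-2)
= (30 - 1) / (30 + 26 - 2)
= 29 / 54
= 0.537

0.537


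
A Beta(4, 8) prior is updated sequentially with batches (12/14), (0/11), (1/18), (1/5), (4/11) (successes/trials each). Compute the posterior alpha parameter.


Sequential conjugate updating is equivalent to a single batch update.
Total successes across all batches = 18
alpha_posterior = alpha_prior + total_successes = 4 + 18
= 22

22


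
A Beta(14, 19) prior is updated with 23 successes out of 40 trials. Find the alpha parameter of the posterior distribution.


In the Beta-Binomial conjugate update:
alpha_post = alpha_prior + successes
= 14 + 23
= 37

37


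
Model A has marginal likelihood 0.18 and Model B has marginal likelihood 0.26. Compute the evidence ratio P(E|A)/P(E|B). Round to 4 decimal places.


Evidence ratio = P(E|A) / P(E|B)
= 0.18 / 0.26
= 0.6923

0.6923


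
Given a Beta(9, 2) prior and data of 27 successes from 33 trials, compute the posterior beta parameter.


Number of failures = 33 - 27 = 6
Posterior beta = 2 + 6 = 8

8


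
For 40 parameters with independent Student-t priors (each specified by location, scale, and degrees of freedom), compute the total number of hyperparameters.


A Student-t prior has 3 hyperparameters per parameter.
Total = 40 * 3 = 120

120


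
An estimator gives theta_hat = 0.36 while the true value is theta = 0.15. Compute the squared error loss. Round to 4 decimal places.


The squared error loss is (theta_hat - theta)^2
= (0.36 - 0.15)^2
= (0.21)^2 = 0.0441

0.0441


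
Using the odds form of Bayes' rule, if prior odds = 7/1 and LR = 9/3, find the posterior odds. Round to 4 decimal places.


Bayes' rule in odds form: posterior odds = prior odds * LR
= (7 * 9) / (1 * 3)
= 63/3 = 21.0

21.0


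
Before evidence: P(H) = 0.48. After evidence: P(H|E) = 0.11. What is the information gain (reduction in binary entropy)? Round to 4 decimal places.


Prior entropy = 0.9988
Posterior entropy = 0.4999
Information gain = 0.9988 - 0.4999 = 0.4989

0.4989


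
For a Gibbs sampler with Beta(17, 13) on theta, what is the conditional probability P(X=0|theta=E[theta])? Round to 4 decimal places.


E[theta] = 17/(17+13) = 0.5667
P(X=0|theta) = 1 - theta = 0.4333

0.4333


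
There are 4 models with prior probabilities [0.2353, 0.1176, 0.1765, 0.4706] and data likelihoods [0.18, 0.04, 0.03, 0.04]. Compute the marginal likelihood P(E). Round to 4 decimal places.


P(E) = sum over models of P(M_i) * P(E|M_i)
= 0.2353*0.18 + 0.1176*0.04 + 0.1765*0.03 + 0.4706*0.04
= 0.0712

0.0712


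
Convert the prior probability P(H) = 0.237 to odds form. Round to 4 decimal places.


P(not H) = 1 - 0.237 = 0.763
Odds = 0.237 / 0.763 = 0.3106

0.3106


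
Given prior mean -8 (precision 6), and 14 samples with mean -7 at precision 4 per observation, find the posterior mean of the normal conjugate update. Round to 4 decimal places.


The posterior mean is a precision-weighted average of prior and data.
Post. prec. = 6 + 56 = 62
Post. mean = (-48 + -392)/62 = -440/62 = -7.0968

-7.0968


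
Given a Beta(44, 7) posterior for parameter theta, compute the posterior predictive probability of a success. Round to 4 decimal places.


For a Beta-Bernoulli model, the predictive probability is the mean:
P(success) = 44/(44+7) = 44/51 = 0.8627

0.8627


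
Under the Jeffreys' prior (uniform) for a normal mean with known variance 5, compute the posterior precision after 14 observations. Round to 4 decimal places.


Prior precision = 0 (flat prior).
Post. prec. = 0 + n/var = 14/5 = 2.8

2.8


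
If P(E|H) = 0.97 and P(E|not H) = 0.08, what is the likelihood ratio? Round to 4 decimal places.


Likelihood ratio = P(E|H) / P(E|not H)
= 0.97 / 0.08
= 12.125

12.125


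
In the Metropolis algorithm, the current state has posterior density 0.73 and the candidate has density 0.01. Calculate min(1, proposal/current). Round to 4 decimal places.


Ratio = 0.01/0.73 = 0.0137
Acceptance probability = min(1, 0.0137)
= 0.0137

0.0137


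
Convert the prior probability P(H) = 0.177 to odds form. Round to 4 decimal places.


P(not H) = 1 - 0.177 = 0.823
Odds = 0.177 / 0.823 = 0.2151

0.2151


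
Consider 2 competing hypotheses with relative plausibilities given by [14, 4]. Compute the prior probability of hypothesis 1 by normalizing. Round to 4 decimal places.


Sum of weights = 14 + 4 = 18
Normalized prior for H1 = 14 / 18
= 0.7778

0.7778


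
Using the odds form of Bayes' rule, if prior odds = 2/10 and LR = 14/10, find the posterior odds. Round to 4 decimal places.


Bayes' rule in odds form: posterior odds = prior odds * LR
= (2 * 14) / (10 * 10)
= 28/100 = 0.28

0.28


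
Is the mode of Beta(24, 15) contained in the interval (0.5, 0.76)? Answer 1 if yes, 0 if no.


Mode = (a-1)/(a+b-2) = 23/37 = 0.6216
Interval: (0.5, 0.76)
Contains mode? 1

1


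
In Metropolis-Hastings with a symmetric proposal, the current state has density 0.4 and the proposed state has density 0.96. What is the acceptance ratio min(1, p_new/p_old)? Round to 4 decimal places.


Ratio = p_new / p_old = 0.96 / 0.4 = 2.4
Acceptance = min(1, 2.4) = 1.0

1.0


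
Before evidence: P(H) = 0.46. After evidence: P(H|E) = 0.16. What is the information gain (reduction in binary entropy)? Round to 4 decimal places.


Prior entropy = 0.9954
Posterior entropy = 0.6343
Information gain = 0.9954 - 0.6343 = 0.3611

0.3611


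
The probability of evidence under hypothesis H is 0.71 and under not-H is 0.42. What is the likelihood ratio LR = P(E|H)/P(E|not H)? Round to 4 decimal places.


LR = 0.71 / 0.42
= 1.6905

1.6905


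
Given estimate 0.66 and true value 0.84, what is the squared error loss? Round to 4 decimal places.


Squared error = (estimate - true)^2
Difference = -0.18
Loss = -0.18^2 = 0.0324

0.0324


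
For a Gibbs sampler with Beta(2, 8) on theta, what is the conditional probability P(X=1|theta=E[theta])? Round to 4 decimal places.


E[theta] = 2/(2+8) = 0.2
P(X=1|theta) = theta = 0.2

0.2


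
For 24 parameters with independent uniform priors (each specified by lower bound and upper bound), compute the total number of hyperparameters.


A uniform prior has 2 hyperparameters per parameter.
Total = 24 * 2 = 48

48


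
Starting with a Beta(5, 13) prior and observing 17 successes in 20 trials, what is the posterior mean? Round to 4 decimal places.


Posterior parameters: alpha = 5 + 17 = 22
beta = 13 + 3 = 16
Posterior mean = alpha / (alpha + beta) = 22 / 38
= 0.5789

0.5789


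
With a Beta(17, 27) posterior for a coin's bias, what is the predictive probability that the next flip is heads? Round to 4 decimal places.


The predictive probability equals the posterior mean.
P(next = heads) = alpha / (alpha + beta)
= 17 / 44 = 0.3864

0.3864


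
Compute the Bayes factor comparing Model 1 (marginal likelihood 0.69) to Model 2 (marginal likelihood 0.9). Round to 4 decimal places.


BF12 = marginal likelihood of M1 / marginal likelihood of M2
= 0.69/0.9
= 0.7667

0.7667


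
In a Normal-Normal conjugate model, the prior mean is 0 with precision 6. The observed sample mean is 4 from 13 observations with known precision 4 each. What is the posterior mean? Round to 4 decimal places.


Posterior precision = tau0 + n*tau = 6 + 13*4 = 58
Posterior mean = (tau0*mu0 + n*tau*xbar) / posterior_precision
= (6*0 + 13*4*4) / 58
= 208 / 58 = 3.5862

3.5862


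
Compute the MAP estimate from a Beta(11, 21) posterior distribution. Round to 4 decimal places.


MAP = mode of Beta distribution
= (alpha - 1)/(alpha + beta - 2)
= (11-1)/(11+21-2)
= 10/30 = 0.3333

0.3333


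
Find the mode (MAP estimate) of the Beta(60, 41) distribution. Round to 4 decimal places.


For Beta(a,b) with a,b > 1:
Mode = (a-1)/(a+b-2) = (60-1)/(101-2)
= 59/99 = 0.596

0.596


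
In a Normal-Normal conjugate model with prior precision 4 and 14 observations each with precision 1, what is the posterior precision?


Posterior precision = prior precision + n * observation precision
= 4 + 14 * 1
= 4 + 14 = 18

18


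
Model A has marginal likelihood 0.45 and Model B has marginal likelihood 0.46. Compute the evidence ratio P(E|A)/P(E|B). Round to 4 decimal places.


Evidence ratio = P(E|A) / P(E|B)
= 0.45 / 0.46
= 0.9783

0.9783


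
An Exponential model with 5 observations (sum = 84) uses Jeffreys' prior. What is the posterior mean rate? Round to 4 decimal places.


Posterior Gamma(5, 84)
E[lambda] = 5/84 = 0.0595

0.0595


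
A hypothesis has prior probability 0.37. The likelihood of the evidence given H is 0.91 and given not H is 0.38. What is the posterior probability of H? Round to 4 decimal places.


Using Bayes' theorem:
P(E) = 0.37 * 0.91 + 0.63 * 0.38
P(E) = 0.5761
P(H|E) = (0.37 * 0.91) / 0.5761 = 0.5844

0.5844


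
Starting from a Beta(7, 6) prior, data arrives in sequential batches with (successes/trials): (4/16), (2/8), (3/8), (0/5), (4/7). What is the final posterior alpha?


In sequential Bayesian updating, we sum all successes.
Total successes = 13
Final alpha = 7 + 13 = 20

20


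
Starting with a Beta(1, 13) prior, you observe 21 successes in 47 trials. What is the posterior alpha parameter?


For a Beta-Binomial conjugate model:
Posterior alpha = prior alpha + number of successes
= 1 + 21 = 22

22


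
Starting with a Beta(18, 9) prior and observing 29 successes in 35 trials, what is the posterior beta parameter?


Posterior beta = prior beta + failures
Failures = 35 - 29 = 6
beta_post = 9 + 6 = 15

15


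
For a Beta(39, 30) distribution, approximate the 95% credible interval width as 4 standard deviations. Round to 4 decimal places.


Variance of Beta(a,b) = ab / ((a+b)^2 * (a+b+1))
= 39*30 / ((69)^2 * 70)
= 0.0035
SD = sqrt(0.0035) = 0.0593
Width = 4 * SD = 0.237

0.237


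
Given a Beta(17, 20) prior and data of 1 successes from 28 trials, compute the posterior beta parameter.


Number of failures = 28 - 1 = 27
Posterior beta = 20 + 27 = 47

47


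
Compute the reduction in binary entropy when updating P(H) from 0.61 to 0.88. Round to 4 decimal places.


H_before = -p*log2(p) - (1-p)*log2(1-p) for p=0.61: 0.9648
H_after for p=0.88: 0.5294
Reduction = 0.9648 - 0.5294 = 0.4354

0.4354


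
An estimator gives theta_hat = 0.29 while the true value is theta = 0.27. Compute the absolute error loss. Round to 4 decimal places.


The absolute error loss is |theta_hat - theta|
= |0.29 - 0.27|
= 0.02

0.02


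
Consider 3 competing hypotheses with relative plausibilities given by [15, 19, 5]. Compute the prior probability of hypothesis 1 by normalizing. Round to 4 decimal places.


Sum of weights = 15 + 19 + 5 = 39
Normalized prior for H1 = 15 / 39
= 0.3846

0.3846


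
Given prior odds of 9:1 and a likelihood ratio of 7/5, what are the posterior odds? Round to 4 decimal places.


Posterior odds = prior odds * LR
Prior odds = 9/1 = 9.0
LR = 7/5 = 1.4
Posterior odds = 9.0 * 1.4 = 12.6

12.6


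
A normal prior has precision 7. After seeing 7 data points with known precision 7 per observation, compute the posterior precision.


In the conjugate normal model, precisions add:
tau_posterior = tau_prior + n * tau_data
= 7 + 7*7 = 56

56


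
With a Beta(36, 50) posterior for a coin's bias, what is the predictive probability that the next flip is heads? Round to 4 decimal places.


The predictive probability equals the posterior mean.
P(next = heads) = alpha / (alpha + beta)
= 36 / 86 = 0.4186

0.4186


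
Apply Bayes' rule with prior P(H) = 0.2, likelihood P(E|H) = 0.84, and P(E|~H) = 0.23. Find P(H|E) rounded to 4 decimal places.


Step 1: Compute marginal P(E) = P(E|H)P(H) + P(E|~H)P(~H)
= 0.84*0.2 + 0.23*0.8 = 0.352
Step 2: P(H|E) = P(E|H)P(H)/P(E) = 0.168/0.352
= 0.4773

0.4773


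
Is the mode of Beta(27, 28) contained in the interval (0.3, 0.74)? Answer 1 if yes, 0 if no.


Mode = (a-1)/(a+b-2) = 26/53 = 0.4906
Interval: (0.3, 0.74)
Contains mode? 1

1


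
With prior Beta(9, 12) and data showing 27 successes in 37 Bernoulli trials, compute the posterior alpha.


Conjugate update: alpha_posterior = alpha_prior + k
= 9 + 27 = 36

36


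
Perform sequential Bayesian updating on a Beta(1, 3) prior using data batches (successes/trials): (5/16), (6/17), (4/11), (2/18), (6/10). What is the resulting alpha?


Accumulate successes: 23
Posterior alpha = prior alpha + sum of successes
= 1 + 23 = 24

24


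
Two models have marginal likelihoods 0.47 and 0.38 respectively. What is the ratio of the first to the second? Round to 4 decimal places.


Evidence ratio = 0.47 / 0.38
= 1.2368

1.2368


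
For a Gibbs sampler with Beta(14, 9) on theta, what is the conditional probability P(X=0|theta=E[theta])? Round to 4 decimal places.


E[theta] = 14/(14+9) = 0.6087
P(X=0|theta) = 1 - theta = 0.3913

0.3913


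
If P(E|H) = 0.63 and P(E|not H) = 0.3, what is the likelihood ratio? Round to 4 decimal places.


Likelihood ratio = P(E|H) / P(E|not H)
= 0.63 / 0.3
= 2.1

2.1


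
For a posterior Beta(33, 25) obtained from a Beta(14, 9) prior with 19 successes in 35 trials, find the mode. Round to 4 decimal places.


Mode = (alpha - 1) / (alpha + beta - 2)
= 32 / 56
= 0.5714

0.5714


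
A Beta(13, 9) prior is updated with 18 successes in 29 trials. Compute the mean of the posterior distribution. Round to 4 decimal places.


After update: Beta(31, 20)
Mean = 31 / (31 + 20) = 31 / 51
= 0.6078

0.6078


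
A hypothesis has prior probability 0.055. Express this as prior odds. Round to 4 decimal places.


Odds = P(H) / P(not H) = 0.055 / 0.945
= 0.0582

0.0582


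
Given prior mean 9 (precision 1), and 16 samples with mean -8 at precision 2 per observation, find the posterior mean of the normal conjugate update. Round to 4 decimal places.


The posterior mean is a precision-weighted average of prior and data.
Post. prec. = 1 + 32 = 33
Post. mean = (9 + -256)/33 = -247/33 = -7.4848

-7.4848


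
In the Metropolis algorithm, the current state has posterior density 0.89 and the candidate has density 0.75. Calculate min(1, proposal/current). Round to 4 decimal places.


Ratio = 0.75/0.89 = 0.8427
Acceptance probability = min(1, 0.8427)
= 0.8427

0.8427


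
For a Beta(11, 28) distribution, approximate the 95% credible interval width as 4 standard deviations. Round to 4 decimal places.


Variance of Beta(a,b) = ab / ((a+b)^2 * (a+b+1))
= 11*28 / ((39)^2 * 40)
= 0.0051
SD = sqrt(0.0051) = 0.0712
Width = 4 * SD = 0.2846

0.2846


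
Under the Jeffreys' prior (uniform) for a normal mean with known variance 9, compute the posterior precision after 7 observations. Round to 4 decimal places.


Prior precision = 0 (flat prior).
Post. prec. = 0 + n/var = 7/9 = 0.7778

0.7778


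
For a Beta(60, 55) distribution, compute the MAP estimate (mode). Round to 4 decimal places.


MAP = mode = (a-1)/(a+b-2)
= (60-1)/(60+55-2)
= 59/113 = 0.5221

0.5221


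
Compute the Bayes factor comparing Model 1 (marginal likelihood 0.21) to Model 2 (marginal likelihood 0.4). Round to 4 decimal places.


BF12 = marginal likelihood of M1 / marginal likelihood of M2
= 0.21/0.4
= 0.525

0.525


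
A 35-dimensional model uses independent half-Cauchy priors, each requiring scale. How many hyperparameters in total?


Per parameter: 1 (scale).
Total = 35 * 1 = 35

35


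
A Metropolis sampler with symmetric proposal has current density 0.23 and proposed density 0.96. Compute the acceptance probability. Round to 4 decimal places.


For symmetric proposals, acceptance = min(1, pi(x*)/pi(x))
= min(1, 0.96/0.23)
= min(1, 4.1739) = 1.0

1.0


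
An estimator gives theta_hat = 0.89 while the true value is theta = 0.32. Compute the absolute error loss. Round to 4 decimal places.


The absolute error loss is |theta_hat - theta|
= |0.89 - 0.32|
= 0.57

0.57


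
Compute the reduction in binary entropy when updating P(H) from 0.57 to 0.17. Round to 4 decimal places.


H_before = -p*log2(p) - (1-p)*log2(1-p) for p=0.57: 0.9858
H_after for p=0.17: 0.6577
Reduction = 0.9858 - 0.6577 = 0.3281

0.3281


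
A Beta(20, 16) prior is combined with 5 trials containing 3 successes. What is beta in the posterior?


In conjugate updating:
beta_posterior = beta_prior + (n - k)
= 16 + (5 - 3)
= 16 + 2 = 18

18


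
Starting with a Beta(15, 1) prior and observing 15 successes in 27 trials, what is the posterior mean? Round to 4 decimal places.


Posterior parameters: alpha = 15 + 15 = 30
beta = 1 + 12 = 13
Posterior mean = alpha / (alpha + beta) = 30 / 43
= 0.6977

0.6977


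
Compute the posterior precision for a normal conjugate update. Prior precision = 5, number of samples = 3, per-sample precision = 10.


tau_post = tau_0 + n * tau
= 5 + 3 * 10 = 35

35


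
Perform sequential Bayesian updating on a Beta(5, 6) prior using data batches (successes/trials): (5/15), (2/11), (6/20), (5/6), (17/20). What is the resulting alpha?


Accumulate successes: 35
Posterior alpha = prior alpha + sum of successes
= 5 + 35 = 40

40


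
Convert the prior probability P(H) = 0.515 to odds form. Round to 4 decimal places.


P(not H) = 1 - 0.515 = 0.485
Odds = 0.515 / 0.485 = 1.0619

1.0619


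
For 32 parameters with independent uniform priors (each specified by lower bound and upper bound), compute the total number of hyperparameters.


A uniform prior has 2 hyperparameters per parameter.
Total = 32 * 2 = 64

64


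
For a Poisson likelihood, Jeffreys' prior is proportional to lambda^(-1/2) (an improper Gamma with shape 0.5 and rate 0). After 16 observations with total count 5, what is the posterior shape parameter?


Jeffreys' prior for Poisson is proportional to lambda^(-1/2).
Posterior is Gamma(0.5 + S, 0 + n) = Gamma(0.5 + 5, 16).
Posterior shape = 0.5 + S = 0.5 + 5 = 5.5

5.5


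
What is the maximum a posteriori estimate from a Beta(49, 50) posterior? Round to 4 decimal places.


The MAP estimate equals the mode of the distribution.
Mode of Beta(a,b) = (a-1)/(a+b-2)
= 48/97
= 0.4948

0.4948


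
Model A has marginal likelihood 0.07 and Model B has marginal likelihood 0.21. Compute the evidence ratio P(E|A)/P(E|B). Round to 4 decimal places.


Evidence ratio = P(E|A) / P(E|B)
= 0.07 / 0.21
= 0.3333

0.3333


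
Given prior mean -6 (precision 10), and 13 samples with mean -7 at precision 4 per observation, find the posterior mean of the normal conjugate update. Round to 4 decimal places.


The posterior mean is a precision-weighted average of prior and data.
Post. prec. = 10 + 52 = 62
Post. mean = (-60 + -364)/62 = -424/62 = -6.8387

-6.8387


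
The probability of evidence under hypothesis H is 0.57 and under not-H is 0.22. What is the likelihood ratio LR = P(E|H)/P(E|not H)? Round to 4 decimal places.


LR = 0.57 / 0.22
= 2.5909

2.5909


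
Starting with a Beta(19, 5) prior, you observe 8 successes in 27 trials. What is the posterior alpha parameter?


For a Beta-Binomial conjugate model:
Posterior alpha = prior alpha + number of successes
= 19 + 8 = 27

27


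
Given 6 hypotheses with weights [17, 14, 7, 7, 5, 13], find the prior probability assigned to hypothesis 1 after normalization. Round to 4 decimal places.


To normalize, divide each weight by the sum of all weights.
Sum = 63
Prior(H1) = 17/63 = 0.2698

0.2698


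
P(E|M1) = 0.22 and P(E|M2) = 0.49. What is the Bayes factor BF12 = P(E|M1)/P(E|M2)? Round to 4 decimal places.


Bayes factor BF12 = P(E|M1) / P(E|M2)
= 0.22 / 0.49
= 0.449

0.449


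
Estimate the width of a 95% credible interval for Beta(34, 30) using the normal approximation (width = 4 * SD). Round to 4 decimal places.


For Beta(a,b): Var = ab/((a+b)^2(a+b+1))
Var = 0.0038, SD = 0.0619
Approximate 95% CI width = 4 * 0.0619 = 0.2476

0.2476


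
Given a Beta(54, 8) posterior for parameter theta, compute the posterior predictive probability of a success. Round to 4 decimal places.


For a Beta-Bernoulli model, the predictive probability is the mean:
P(success) = 54/(54+8) = 54/62 = 0.871

0.871


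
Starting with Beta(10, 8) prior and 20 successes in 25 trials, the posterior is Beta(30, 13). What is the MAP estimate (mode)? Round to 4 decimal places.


The mode of Beta(a, b) when a > 1 and b > 1 is (a-1)/(a+b-2)
= (30 - 1) / (30 + 13 - 2)
= 29 / 41
= 0.7073

0.7073


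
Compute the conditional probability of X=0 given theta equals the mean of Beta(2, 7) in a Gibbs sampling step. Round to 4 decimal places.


Mean of Beta(2, 7) = 0.2222
P(X=0 | theta=0.2222) = 0.7778

0.7778


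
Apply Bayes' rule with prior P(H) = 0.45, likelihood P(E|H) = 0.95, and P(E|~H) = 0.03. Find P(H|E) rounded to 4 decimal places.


Step 1: Compute marginal P(E) = P(E|H)P(H) + P(E|~H)P(~H)
= 0.95*0.45 + 0.03*0.55 = 0.444
Step 2: P(H|E) = P(E|H)P(H)/P(E) = 0.4275/0.444
= 0.9628

0.9628


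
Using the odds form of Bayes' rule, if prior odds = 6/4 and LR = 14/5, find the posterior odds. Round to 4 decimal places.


Bayes' rule in odds form: posterior odds = prior odds * LR
= (6 * 14) / (4 * 5)
= 84/20 = 4.2

4.2


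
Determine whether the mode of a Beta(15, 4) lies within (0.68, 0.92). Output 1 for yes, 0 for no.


First find the mode: (a-1)/(a+b-2) = 0.8235
Is 0.8235 in (0.68, 0.92)? 1

1


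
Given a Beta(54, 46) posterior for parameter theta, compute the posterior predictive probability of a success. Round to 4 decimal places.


For a Beta-Bernoulli model, the predictive probability is the mean:
P(success) = 54/(54+46) = 54/100 = 0.54

0.54


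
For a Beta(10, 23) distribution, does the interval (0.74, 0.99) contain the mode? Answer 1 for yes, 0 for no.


Mode of Beta(a,b) = (a-1)/(a+b-2)
= (10-1)/(10+23-2) = 0.2903
Check: 0.74 <= 0.2903 <= 0.99?
Result: 0

0


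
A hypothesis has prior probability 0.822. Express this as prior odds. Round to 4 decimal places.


Odds = P(H) / P(not H) = 0.822 / 0.178
= 4.618

4.618


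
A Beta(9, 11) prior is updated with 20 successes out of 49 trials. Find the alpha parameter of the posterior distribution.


In the Beta-Binomial conjugate update:
alpha_post = alpha_prior + successes
= 9 + 20
= 29

29


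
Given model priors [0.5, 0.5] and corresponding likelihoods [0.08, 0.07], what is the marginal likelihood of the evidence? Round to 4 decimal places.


P(E) = sum_i P(M_i) P(E|M_i)
= 0.04 + 0.035
= 0.075

0.075


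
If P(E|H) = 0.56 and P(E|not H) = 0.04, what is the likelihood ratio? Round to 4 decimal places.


Likelihood ratio = P(E|H) / P(E|not H)
= 0.56 / 0.04
= 14.0

14.0


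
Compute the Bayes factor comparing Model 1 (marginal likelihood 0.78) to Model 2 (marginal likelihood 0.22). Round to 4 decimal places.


BF12 = marginal likelihood of M1 / marginal likelihood of M2
= 0.78/0.22
= 3.5455

3.5455


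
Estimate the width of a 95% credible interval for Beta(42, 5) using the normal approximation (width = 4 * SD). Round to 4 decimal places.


For Beta(a,b): Var = ab/((a+b)^2(a+b+1))
Var = 0.002, SD = 0.0445
Approximate 95% CI width = 4 * 0.0445 = 0.178

0.178


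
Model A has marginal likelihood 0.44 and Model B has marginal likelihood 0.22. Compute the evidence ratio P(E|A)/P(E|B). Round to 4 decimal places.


Evidence ratio = P(E|A) / P(E|B)
= 0.44 / 0.22
= 2.0

2.0


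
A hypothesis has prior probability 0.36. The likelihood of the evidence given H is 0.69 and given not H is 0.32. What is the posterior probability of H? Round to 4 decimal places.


Using Bayes' theorem:
P(E) = 0.36 * 0.69 + 0.64 * 0.32
P(E) = 0.4532
P(H|E) = (0.36 * 0.69) / 0.4532 = 0.5481

0.5481


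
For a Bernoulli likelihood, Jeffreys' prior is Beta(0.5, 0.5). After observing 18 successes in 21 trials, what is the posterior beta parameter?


Jeffreys' prior for Bernoulli is Beta(0.5, 0.5).
Posterior is Beta(0.5 + k, 0.5 + n - k).
Posterior beta = 0.5 + (n - k) = 0.5 + 3 = 3.5

3.5


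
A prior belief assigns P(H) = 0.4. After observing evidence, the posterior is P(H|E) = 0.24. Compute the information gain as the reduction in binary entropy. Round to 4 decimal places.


H(prior) = -0.4*log2(0.4) - 0.6*log2(0.6)
= 0.971
H(post) = -0.24*log2(0.24) - 0.76*log2(0.76)
= 0.795
IG = 0.971 - 0.795 = 0.1759

0.1759


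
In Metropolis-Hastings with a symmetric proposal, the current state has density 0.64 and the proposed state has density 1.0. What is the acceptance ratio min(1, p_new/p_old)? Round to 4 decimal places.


Ratio = p_new / p_old = 1.0 / 0.64 = 1.5625
Acceptance = min(1, 1.5625) = 1.0

1.0


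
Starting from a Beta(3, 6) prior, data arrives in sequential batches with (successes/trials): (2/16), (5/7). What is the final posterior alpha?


In sequential Bayesian updating, we sum all successes.
Total successes = 7
Final alpha = 3 + 7 = 10

10


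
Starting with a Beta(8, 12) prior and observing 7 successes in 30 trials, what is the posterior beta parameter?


Posterior beta = prior beta + failures
Failures = 30 - 7 = 23
beta_post = 12 + 23 = 35

35


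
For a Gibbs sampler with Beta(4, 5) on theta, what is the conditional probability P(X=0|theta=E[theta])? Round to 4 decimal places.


E[theta] = 4/(4+5) = 0.4444
P(X=0|theta) = 1 - theta = 0.5556

0.5556


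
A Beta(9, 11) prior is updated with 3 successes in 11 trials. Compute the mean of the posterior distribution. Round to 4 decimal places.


After update: Beta(12, 19)
Mean = 12 / (12 + 19) = 12 / 31
= 0.3871

0.3871


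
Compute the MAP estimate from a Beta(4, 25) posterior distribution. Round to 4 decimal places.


MAP = mode of Beta distribution
= (alpha - 1)/(alpha + beta - 2)
= (4-1)/(4+25-2)
= 3/27 = 0.1111

0.1111


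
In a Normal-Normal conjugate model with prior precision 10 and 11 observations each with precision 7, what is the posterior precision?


Posterior precision = prior precision + n * observation precision
= 10 + 11 * 7
= 10 + 77 = 87

87


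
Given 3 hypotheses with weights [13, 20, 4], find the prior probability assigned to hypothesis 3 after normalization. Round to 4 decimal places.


To normalize, divide each weight by the sum of all weights.
Sum = 37
Prior(H3) = 4/37 = 0.1081

0.1081


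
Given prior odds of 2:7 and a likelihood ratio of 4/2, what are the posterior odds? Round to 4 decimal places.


Posterior odds = prior odds * LR
Prior odds = 2/7 = 0.2857
LR = 4/2 = 2.0
Posterior odds = 0.2857 * 2.0 = 0.5714

0.5714


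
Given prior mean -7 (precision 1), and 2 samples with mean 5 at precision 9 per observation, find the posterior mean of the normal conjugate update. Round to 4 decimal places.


The posterior mean is a precision-weighted average of prior and data.
Post. prec. = 1 + 18 = 19
Post. mean = (-7 + 90)/19 = 83/19 = 4.3684

4.3684


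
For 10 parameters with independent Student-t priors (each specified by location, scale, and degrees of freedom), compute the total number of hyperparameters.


A Student-t prior has 3 hyperparameters per parameter.
Total = 10 * 3 = 30

30


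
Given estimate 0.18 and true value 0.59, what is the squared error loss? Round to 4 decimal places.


Squared error = (estimate - true)^2
Difference = -0.41
Loss = -0.41^2 = 0.1681

0.1681


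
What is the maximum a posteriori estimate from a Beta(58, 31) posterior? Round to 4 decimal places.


The MAP estimate equals the mode of the distribution.
Mode of Beta(a,b) = (a-1)/(a+b-2)
= 57/87
= 0.6552

0.6552


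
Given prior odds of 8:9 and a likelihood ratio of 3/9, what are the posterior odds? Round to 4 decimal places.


Posterior odds = prior odds * LR
Prior odds = 8/9 = 0.8889
LR = 3/9 = 0.3333
Posterior odds = 0.8889 * 0.3333 = 0.2963

0.2963


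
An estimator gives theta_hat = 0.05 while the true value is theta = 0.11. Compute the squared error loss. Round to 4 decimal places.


The squared error loss is (theta_hat - theta)^2
= (0.05 - 0.11)^2
= (-0.06)^2 = 0.0036

0.0036


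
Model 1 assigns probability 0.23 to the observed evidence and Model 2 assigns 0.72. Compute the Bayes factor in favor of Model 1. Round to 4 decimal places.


BF = P(data|M1) / P(data|M2)
= 0.23 / 0.72 = 0.3194

0.3194


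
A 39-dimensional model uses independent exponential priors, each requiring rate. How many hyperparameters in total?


Per parameter: 1 (rate).
Total = 39 * 1 = 39

39


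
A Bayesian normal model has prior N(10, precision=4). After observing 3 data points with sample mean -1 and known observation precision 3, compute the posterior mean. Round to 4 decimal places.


Posterior mean = (prior_precision * prior_mean + n * data_precision * data_mean) / (prior_precision + n * data_precision)
Numerator = 4*10 + 3*3*-1 = 31
Denominator = 4 + 3*3 = 13
Posterior mean = 2.3846

2.3846


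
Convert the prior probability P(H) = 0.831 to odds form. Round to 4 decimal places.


P(not H) = 1 - 0.831 = 0.169
Odds = 0.831 / 0.169 = 4.9172

4.9172


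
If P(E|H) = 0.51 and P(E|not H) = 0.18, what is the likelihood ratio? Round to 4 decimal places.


Likelihood ratio = P(E|H) / P(E|not H)
= 0.51 / 0.18
= 2.8333

2.8333


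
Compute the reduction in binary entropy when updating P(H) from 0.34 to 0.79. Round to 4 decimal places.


H_before = -p*log2(p) - (1-p)*log2(1-p) for p=0.34: 0.9248
H_after for p=0.79: 0.7415
Reduction = 0.9248 - 0.7415 = 0.1833

0.1833


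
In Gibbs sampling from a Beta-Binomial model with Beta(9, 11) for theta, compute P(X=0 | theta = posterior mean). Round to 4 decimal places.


Posterior mean = alpha/(alpha+beta) = 9/20 = 0.45
P(X=0|theta=mean) = 1 - theta = 0.55

0.55


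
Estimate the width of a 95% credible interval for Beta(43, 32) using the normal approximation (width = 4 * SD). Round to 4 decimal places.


For Beta(a,b): Var = ab/((a+b)^2(a+b+1))
Var = 0.0032, SD = 0.0567
Approximate 95% CI width = 4 * 0.0567 = 0.2269

0.2269


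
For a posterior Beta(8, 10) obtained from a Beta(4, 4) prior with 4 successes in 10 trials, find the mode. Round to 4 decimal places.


Mode = (alpha - 1) / (alpha + beta - 2)
= 7 / 16
= 0.4375

0.4375


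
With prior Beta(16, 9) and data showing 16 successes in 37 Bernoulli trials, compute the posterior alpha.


Conjugate update: alpha_posterior = alpha_prior + k
= 16 + 16 = 32

32


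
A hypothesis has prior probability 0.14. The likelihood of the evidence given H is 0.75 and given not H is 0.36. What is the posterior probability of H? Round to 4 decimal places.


Using Bayes' theorem:
P(E) = 0.14 * 0.75 + 0.86 * 0.36
P(E) = 0.4146
P(H|E) = (0.14 * 0.75) / 0.4146 = 0.2533

0.2533


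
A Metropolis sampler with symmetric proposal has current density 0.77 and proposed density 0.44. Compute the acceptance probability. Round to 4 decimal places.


For symmetric proposals, acceptance = min(1, pi(x*)/pi(x))
= min(1, 0.44/0.77)
= min(1, 0.5714) = 0.5714

0.5714


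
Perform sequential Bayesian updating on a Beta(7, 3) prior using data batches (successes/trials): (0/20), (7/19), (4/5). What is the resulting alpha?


Accumulate successes: 11
Posterior alpha = prior alpha + sum of successes
= 7 + 11 = 18

18


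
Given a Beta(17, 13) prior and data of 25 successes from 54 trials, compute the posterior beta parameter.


Number of failures = 54 - 25 = 29
Posterior beta = 13 + 29 = 42

42


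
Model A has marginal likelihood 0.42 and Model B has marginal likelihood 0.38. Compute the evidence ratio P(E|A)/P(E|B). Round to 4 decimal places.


Evidence ratio = P(E|A) / P(E|B)
= 0.42 / 0.38
= 1.1053

1.1053


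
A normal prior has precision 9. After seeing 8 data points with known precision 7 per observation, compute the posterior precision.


In the conjugate normal model, precisions add:
tau_posterior = tau_prior + n * tau_data
= 9 + 8*7 = 65

65


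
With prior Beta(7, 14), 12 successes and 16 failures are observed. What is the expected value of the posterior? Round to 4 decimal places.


Posterior = Beta(19, 30)
E[theta] = alpha/(alpha+beta)
= 19/49 = 0.3878

0.3878


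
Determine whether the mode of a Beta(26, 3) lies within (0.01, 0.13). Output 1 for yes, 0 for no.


First find the mode: (a-1)/(a+b-2) = 0.9259
Is 0.9259 in (0.01, 0.13)? 0

0


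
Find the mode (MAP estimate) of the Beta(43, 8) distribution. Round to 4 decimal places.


For Beta(a,b) with a,b > 1:
Mode = (a-1)/(a+b-2) = (43-1)/(51-2)
= 42/49 = 0.8571

0.8571


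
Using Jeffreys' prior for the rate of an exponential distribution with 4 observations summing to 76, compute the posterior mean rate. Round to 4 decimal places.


Jeffreys' prior leads to posterior Gamma(4, 76).
Mean = 4/76 = 0.0526

0.0526


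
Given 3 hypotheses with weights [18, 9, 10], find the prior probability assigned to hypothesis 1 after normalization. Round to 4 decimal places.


To normalize, divide each weight by the sum of all weights.
Sum = 37
Prior(H1) = 18/37 = 0.4865

0.4865


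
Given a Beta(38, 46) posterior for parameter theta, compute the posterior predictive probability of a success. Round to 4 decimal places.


For a Beta-Bernoulli model, the predictive probability is the mean:
P(success) = 38/(38+46) = 38/84 = 0.4524

0.4524


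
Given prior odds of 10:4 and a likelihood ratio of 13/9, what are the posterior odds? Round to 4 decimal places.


Posterior odds = prior odds * LR
Prior odds = 10/4 = 2.5
LR = 13/9 = 1.4444
Posterior odds = 2.5 * 1.4444 = 3.6111

3.6111


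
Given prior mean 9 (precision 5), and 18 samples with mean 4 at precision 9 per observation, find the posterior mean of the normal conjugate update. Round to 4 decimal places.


The posterior mean is a precision-weighted average of prior and data.
Post. prec. = 5 + 162 = 167
Post. mean = (45 + 648)/167 = 693/167 = 4.1497

4.1497


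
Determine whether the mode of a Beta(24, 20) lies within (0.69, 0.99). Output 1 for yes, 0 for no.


First find the mode: (a-1)/(a+b-2) = 0.5476
Is 0.5476 in (0.69, 0.99)? 0

0


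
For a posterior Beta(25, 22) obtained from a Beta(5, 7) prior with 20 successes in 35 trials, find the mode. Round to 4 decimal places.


Mode = (alpha - 1) / (alpha + beta - 2)
= 24 / 45
= 0.5333

0.5333


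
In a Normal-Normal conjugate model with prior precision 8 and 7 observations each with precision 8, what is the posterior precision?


Posterior precision = prior precision + n * observation precision
= 8 + 7 * 8
= 8 + 56 = 64

64


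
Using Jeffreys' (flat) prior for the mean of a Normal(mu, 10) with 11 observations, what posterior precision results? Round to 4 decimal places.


Flat prior means prior precision is 0.
Posterior precision = n / sigma^2 = 11/10 = 1.1

1.1


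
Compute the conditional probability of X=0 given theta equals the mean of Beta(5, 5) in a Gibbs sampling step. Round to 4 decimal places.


Mean of Beta(5, 5) = 0.5
P(X=0 | theta=0.5) = 0.5

0.5


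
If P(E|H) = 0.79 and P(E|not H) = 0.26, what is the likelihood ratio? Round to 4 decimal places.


Likelihood ratio = P(E|H) / P(E|not H)
= 0.79 / 0.26
= 3.0385

3.0385


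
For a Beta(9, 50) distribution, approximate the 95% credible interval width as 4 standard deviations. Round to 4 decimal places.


Variance of Beta(a,b) = ab / ((a+b)^2 * (a+b+1))
= 9*50 / ((59)^2 * 60)
= 0.0022
SD = sqrt(0.0022) = 0.0464
Width = 4 * SD = 0.1857

0.1857
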